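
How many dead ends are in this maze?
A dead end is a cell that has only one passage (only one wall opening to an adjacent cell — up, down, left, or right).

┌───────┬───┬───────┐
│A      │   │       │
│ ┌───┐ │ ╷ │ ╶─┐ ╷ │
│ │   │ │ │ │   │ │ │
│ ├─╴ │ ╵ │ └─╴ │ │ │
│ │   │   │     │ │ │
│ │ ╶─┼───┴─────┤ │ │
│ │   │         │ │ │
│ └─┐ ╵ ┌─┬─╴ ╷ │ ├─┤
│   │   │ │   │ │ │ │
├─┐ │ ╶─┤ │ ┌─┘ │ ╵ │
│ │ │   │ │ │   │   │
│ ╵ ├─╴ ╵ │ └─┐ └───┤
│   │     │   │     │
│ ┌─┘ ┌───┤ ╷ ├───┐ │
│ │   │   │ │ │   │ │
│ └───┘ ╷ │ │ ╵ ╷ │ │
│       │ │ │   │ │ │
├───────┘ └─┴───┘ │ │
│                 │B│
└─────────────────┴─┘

Checking each cell for number of passages:

Dead ends found at positions:
  (1, 1)
  (3, 9)
  (4, 4)
  (4, 9)
  (5, 0)
  (5, 6)
  (7, 1)
  (8, 5)
  (9, 0)
  (9, 9)
Total dead ends: 10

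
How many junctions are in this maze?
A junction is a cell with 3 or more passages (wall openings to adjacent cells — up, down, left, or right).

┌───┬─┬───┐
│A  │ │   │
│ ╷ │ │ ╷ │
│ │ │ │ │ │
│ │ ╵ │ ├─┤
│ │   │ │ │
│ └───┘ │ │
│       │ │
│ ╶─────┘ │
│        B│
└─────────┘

Checking each cell for number of passages:

Junctions found (3+ passages):
  (3, 0): 3 passages
Total junctions: 1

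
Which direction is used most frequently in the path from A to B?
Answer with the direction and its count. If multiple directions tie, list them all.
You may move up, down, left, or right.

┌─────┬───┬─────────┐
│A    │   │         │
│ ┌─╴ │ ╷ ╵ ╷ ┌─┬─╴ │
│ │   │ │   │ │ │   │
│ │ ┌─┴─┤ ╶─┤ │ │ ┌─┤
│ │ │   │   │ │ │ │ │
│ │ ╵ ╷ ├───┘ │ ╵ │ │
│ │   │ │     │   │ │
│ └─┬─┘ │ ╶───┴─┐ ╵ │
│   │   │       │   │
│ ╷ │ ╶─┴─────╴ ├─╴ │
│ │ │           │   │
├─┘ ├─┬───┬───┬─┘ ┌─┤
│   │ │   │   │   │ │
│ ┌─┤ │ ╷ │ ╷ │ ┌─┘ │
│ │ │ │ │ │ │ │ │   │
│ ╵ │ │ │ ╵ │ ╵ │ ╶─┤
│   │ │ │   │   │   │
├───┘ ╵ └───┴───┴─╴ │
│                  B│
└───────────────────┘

Directions: right, right, down, left, down, down, right, up, right, down, down, left, down, right, right, right, right, right, up, left, left, left, up, right, right, up, up, up, right, right, right, down, left, down, down, down, right, down, left, down, left, down, down, left, up, up, left, down, down, left, up, up, left, down, down, down, right, right, right, right, right, right
Counts: {'right': 21, 'down': 19, 'left': 12, 'up': 10}
Most common: right (21 times)

Solution:

┌─────┬───┬─────────┐
│A → ↓│   │  ↱ → → ↓│
│ ┌─╴ │ ╷ ╵ ╷ ┌─┬─╴ │
│ │↓ ↲│ │   │↑│ │↓ ↲│
│ │ ┌─┴─┤ ╶─┤ │ │ ┌─┤
│ │↓│↱ ↓│   │↑│ │↓│ │
│ │ ╵ ╷ ├───┘ │ ╵ │ │
│ │↳ ↑│↓│↱ → ↑│  ↓│ │
│ └─┬─┘ │ ╶───┴─┐ ╵ │
│   │↓ ↲│↑ ← ← ↰│↳ ↓│
│ ╷ │ ╶─┴─────╴ ├─╴ │
│ │ │↳ → → → → ↑│↓ ↲│
├─┘ ├─┬───┬───┬─┘ ┌─┤
│   │ │↓ ↰│↓ ↰│↓ ↲│ │
│ ┌─┤ │ ╷ │ ╷ │ ┌─┘ │
│ │ │ │↓│↑│↓│↑│↓│   │
│ ╵ │ │ │ ╵ │ ╵ │ ╶─┤
│   │ │↓│↑ ↲│↑ ↲│   │
├───┘ ╵ └───┴───┴─╴ │
│      ↳ → → → → → B│
└───────────────────┘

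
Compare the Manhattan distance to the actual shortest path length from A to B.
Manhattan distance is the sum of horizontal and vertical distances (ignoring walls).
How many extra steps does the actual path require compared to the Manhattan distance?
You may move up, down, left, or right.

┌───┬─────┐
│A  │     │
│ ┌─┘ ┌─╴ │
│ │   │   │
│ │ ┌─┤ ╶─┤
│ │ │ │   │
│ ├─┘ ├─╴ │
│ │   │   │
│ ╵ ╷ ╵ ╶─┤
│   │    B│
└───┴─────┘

Manhattan distance: |4 - 0| + |4 - 0| = 8
Actual path length: 10
Extra steps: 10 - 8 = 2

Solution:

┌───┬─────┐
│A  │     │
│ ┌─┘ ┌─╴ │
│↓│   │   │
│ │ ┌─┤ ╶─┤
│↓│ │ │   │
│ ├─┘ ├─╴ │
│↓│↱ ↓│   │
│ ╵ ╷ ╵ ╶─┤
│↳ ↑│↳ → B│
└───┴─────┘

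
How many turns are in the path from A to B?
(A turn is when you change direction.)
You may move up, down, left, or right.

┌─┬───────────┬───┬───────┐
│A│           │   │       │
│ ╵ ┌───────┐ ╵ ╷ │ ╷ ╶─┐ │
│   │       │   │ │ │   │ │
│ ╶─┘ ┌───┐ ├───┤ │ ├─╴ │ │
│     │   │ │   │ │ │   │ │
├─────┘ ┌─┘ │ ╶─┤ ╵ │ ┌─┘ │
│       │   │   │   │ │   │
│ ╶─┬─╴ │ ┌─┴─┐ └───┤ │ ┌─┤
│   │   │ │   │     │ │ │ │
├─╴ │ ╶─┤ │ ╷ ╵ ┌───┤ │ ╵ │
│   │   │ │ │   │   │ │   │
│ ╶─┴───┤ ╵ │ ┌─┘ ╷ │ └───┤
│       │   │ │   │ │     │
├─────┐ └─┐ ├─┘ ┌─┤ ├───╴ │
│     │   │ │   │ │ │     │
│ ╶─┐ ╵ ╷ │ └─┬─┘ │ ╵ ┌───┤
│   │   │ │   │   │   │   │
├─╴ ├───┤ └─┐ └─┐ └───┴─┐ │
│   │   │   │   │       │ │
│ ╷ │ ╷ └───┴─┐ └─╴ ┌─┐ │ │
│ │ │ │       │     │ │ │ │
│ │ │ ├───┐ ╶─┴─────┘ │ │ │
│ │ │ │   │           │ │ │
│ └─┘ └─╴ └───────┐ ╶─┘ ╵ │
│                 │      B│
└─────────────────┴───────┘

Directions: down, down, right, right, up, right, right, right, down, down, left, down, down, down, right, down, down, right, down, right, down, right, right, up, right, right, down, down, down, right
Number of turns: 17

Solution:

┌─┬───────────┬───┬───────┐
│A│           │   │       │
│ ╵ ┌───────┐ ╵ ╷ │ ╷ ╶─┐ │
│↓  │↱ → → ↓│   │ │ │   │ │
│ ╶─┘ ┌───┐ ├───┤ │ ├─╴ │ │
│↳ → ↑│   │↓│   │ │ │   │ │
├─────┘ ┌─┘ │ ╶─┤ ╵ │ ┌─┘ │
│       │↓ ↲│   │   │ │   │
│ ╶─┬─╴ │ ┌─┴─┐ └───┤ │ ┌─┤
│   │   │↓│   │     │ │ │ │
├─╴ │ ╶─┤ │ ╷ ╵ ┌───┤ │ ╵ │
│   │   │↓│ │   │   │ │   │
│ ╶─┴───┤ ╵ │ ┌─┘ ╷ │ └───┤
│       │↳ ↓│ │   │ │     │
├─────┐ └─┐ ├─┘ ┌─┤ ├───╴ │
│     │   │↓│   │ │ │     │
│ ╶─┐ ╵ ╷ │ └─┬─┘ │ ╵ ┌───┤
│   │   │ │↳ ↓│   │   │   │
├─╴ ├───┤ └─┐ └─┐ └───┴─┐ │
│   │   │   │↳ ↓│  ↱ → ↓│ │
│ ╷ │ ╷ └───┴─┐ └─╴ ┌─┐ │ │
│ │ │ │       │↳ → ↑│ │↓│ │
│ │ │ ├───┐ ╶─┴─────┘ │ │ │
│ │ │ │   │           │↓│ │
│ └─┘ └─╴ └───────┐ ╶─┘ ╵ │
│                 │    ↳ B│
└─────────────────┴───────┘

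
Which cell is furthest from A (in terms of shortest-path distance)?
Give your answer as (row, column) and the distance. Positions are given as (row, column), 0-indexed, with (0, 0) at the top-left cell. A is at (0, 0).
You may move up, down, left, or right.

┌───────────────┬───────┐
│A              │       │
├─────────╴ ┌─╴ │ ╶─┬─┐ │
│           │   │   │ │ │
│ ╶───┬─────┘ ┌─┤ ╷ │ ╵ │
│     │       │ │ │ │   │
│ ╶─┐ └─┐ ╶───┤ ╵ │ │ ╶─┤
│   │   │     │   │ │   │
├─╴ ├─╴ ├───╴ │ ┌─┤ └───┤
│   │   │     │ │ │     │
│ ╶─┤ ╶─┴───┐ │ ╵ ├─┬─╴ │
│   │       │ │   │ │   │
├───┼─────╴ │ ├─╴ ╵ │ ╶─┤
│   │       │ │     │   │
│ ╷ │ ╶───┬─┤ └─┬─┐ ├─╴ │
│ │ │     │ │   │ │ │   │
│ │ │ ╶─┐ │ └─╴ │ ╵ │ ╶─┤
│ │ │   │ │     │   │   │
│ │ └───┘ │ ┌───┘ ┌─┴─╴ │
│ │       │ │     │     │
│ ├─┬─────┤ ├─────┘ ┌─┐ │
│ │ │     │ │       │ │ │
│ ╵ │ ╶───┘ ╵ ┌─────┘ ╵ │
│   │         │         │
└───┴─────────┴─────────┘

Computing BFS distances from A to all cells:
Furthest cell: (9, 6)
Distance: 63 steps

Path from A to the furthest cell:

┌───────────────┬───────┐
│A → → → → → → ↓│       │
├─────────╴ ┌─╴ │ ╶─┬─┐ │
│           │↓ ↲│↓ ↰│ │ │
│ ╶───┬─────┘ ┌─┤ ╷ │ ╵ │
│     │  ↓ ← ↲│ │↓│↑│   │
│ ╶─┐ └─┐ ╶───┤ ╵ │ │ ╶─┤
│   │   │↳ → ↓│↓ ↲│↑│   │
├─╴ ├─╴ ├───╴ │ ┌─┤ └───┤
│   │   │    ↓│↓│ │↑ ← ↰│
│ ╶─┤ ╶─┴───┐ │ ╵ ├─┬─╴ │
│   │       │↓│↳ ↓│ │↱ ↑│
├───┼─────╴ │ ├─╴ ╵ │ ╶─┤
│   │       │↓│  ↳ ↓│↑ ↰│
│ ╷ │ ╶───┬─┤ └─┬─┐ ├─╴ │
│ │ │     │ │↳ ↓│ │↓│↱ ↑│
│ │ │ ╶─┐ │ └─╴ │ ╵ │ ╶─┤
│ │ │   │ │↓ ← ↲│↓ ↲│↑ ↰│
│ │ └───┘ │ ┌───┘ ┌─┴─╴ │
│ │       │↓│B ← ↲│↱ → ↑│
│ ├─┬─────┤ ├─────┘ ┌─┐ │
│ │ │     │↓│↱ → → ↑│ │ │
│ ╵ │ ╶───┘ ╵ ┌─────┘ ╵ │
│   │      ↳ ↑│         │
└───┴─────────┴─────────┘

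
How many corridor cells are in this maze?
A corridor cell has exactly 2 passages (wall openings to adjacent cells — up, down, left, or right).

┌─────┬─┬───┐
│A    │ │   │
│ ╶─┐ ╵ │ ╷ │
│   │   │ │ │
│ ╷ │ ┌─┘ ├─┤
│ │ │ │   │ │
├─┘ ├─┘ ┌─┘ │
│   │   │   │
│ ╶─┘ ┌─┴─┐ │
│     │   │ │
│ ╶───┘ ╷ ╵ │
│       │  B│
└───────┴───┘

Counting cells with exactly 2 passages:
Total corridor cells: 26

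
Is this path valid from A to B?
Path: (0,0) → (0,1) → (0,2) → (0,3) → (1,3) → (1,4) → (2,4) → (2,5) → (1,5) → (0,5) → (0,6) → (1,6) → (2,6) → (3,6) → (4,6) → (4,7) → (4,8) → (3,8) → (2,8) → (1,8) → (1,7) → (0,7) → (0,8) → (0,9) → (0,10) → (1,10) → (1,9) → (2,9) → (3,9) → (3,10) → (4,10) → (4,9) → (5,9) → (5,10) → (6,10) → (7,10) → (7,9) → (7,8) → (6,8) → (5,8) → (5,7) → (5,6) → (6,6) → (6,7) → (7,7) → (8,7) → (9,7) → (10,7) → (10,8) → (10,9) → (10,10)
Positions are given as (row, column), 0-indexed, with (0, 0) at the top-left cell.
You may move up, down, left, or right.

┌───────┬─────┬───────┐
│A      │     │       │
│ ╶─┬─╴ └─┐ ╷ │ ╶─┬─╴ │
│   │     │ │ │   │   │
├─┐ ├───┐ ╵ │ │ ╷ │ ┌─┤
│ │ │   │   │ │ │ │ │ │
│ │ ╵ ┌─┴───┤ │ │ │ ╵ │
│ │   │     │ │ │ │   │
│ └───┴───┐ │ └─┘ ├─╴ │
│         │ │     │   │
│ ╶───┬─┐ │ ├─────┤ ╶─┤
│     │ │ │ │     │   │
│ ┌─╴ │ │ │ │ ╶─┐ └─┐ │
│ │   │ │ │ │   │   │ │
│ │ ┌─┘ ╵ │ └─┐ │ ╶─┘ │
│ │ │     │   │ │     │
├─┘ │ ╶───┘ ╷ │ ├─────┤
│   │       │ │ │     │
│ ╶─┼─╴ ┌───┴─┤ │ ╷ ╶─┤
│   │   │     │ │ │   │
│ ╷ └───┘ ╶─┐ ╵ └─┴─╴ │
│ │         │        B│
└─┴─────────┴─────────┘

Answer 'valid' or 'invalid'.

Checking path validity:
Result: All consecutive moves are passable.

valid

Correct solution:

┌───────┬─────┬───────┐
│A → → ↓│  ↱ ↓│↱ → → ↓│
│ ╶─┬─╴ └─┐ ╷ │ ╶─┬─╴ │
│   │  ↳ ↓│↑│↓│↑ ↰│↓ ↲│
├─┐ ├───┐ ╵ │ │ ╷ │ ┌─┤
│ │ │   │↳ ↑│↓│ │↑│↓│ │
│ │ ╵ ┌─┴───┤ │ │ │ ╵ │
│ │   │     │↓│ │↑│↳ ↓│
│ └───┴───┐ │ └─┘ ├─╴ │
│         │ │↳ → ↑│↓ ↲│
│ ╶───┬─┐ │ ├─────┤ ╶─┤
│     │ │ │ │↓ ← ↰│↳ ↓│
│ ┌─╴ │ │ │ │ ╶─┐ └─┐ │
│ │   │ │ │ │↳ ↓│↑  │↓│
│ │ ┌─┘ ╵ │ └─┐ │ ╶─┘ │
│ │ │     │   │↓│↑ ← ↲│
├─┘ │ ╶───┘ ╷ │ ├─────┤
│   │       │ │↓│     │
│ ╶─┼─╴ ┌───┴─┤ │ ╷ ╶─┤
│   │   │     │↓│ │   │
│ ╷ └───┘ ╶─┐ ╵ └─┴─╴ │
│ │         │  ↳ → → B│
└─┴─────────┴─────────┘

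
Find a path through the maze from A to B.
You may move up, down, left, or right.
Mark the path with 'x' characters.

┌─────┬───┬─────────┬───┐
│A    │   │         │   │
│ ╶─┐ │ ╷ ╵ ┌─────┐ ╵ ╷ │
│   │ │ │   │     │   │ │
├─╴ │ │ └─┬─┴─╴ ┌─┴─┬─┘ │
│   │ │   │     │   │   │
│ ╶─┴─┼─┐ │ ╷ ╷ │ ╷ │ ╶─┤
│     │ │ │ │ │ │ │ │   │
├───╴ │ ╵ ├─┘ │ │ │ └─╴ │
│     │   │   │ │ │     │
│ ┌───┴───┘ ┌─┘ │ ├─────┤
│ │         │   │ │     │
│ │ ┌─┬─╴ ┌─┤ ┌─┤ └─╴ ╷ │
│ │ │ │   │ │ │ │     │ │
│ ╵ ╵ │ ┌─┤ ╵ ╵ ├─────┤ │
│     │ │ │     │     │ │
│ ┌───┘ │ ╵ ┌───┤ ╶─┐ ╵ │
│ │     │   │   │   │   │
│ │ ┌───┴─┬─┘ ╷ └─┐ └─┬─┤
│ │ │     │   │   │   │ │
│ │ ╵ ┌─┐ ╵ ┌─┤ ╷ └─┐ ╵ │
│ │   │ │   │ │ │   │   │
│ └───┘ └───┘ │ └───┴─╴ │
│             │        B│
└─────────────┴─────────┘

Finding the shortest path through the maze:
Path length: 44 steps
Directions: down → right → down → left → down → right → right → down → left → left → down → down → down → right → up → up → right → right → right → down → left → down → down → left → left → down → down → right → up → right → right → down → right → up → right → up → right → down → down → down → right → right → right → right

Solution:

┌─────┬───┬─────────┬───┐
│A    │   │         │   │
│ ╶─┐ │ ╷ ╵ ┌─────┐ ╵ ╷ │
│x x│ │ │   │     │   │ │
├─╴ │ │ └─┬─┴─╴ ┌─┴─┬─┘ │
│x x│ │   │     │   │   │
│ ╶─┴─┼─┐ │ ╷ ╷ │ ╷ │ ╶─┤
│x x x│ │ │ │ │ │ │ │   │
├───╴ │ ╵ ├─┘ │ │ │ └─╴ │
│x x x│   │   │ │ │     │
│ ┌───┴───┘ ┌─┘ │ ├─────┤
│x│x x x x  │   │ │     │
│ │ ┌─┬─╴ ┌─┤ ┌─┤ └─╴ ╷ │
│x│x│ │x x│ │ │ │     │ │
│ ╵ ╵ │ ┌─┤ ╵ ╵ ├─────┤ │
│x x  │x│ │     │     │ │
│ ┌───┘ │ ╵ ┌───┤ ╶─┐ ╵ │
│ │x x x│   │x x│   │   │
│ │ ┌───┴─┬─┘ ╷ └─┐ └─┬─┤
│ │x│x x x│x x│x  │   │ │
│ │ ╵ ┌─┐ ╵ ┌─┤ ╷ └─┐ ╵ │
│ │x x│ │x x│ │x│   │   │
│ └───┘ └───┘ │ └───┴─╴ │
│             │x x x x B│
└─────────────┴─────────┘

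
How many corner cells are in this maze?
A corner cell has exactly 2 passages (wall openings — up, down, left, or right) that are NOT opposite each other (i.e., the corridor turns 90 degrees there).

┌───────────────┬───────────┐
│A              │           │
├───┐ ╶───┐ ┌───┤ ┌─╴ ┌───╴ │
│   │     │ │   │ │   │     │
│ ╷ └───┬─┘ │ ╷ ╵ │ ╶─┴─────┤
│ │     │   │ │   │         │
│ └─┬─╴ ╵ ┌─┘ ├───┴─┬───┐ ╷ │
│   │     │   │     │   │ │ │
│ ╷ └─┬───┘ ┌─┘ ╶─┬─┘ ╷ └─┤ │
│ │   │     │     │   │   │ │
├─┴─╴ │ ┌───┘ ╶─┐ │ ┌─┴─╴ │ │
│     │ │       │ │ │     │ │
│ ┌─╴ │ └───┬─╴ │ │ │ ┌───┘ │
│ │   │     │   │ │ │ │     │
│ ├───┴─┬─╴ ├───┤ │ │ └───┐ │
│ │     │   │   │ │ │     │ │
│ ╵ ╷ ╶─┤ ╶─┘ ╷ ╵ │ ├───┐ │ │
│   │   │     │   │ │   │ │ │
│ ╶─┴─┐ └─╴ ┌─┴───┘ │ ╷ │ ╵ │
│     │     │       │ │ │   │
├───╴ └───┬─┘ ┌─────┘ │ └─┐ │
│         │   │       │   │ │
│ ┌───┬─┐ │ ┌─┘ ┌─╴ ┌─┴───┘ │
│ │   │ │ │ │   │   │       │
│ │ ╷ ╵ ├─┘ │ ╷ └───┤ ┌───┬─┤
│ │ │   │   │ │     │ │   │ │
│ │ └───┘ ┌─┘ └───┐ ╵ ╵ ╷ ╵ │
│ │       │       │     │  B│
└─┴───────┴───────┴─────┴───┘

Counting corner cells (2 non-opposite passages):
Total corners: 93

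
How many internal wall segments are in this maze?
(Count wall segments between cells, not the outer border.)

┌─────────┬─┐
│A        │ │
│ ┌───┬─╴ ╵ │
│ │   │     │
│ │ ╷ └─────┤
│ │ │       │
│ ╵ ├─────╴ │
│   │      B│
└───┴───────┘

Counting internal wall segments:
Total internal walls: 15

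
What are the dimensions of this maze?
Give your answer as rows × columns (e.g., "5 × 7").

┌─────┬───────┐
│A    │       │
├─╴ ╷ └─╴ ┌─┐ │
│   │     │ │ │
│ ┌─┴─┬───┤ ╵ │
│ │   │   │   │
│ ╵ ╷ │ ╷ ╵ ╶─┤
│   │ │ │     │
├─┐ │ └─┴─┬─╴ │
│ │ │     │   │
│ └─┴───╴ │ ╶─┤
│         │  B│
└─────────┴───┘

Counting the maze dimensions:
Rows (vertical): 6
Columns (horizontal): 7
Dimensions: 6 × 7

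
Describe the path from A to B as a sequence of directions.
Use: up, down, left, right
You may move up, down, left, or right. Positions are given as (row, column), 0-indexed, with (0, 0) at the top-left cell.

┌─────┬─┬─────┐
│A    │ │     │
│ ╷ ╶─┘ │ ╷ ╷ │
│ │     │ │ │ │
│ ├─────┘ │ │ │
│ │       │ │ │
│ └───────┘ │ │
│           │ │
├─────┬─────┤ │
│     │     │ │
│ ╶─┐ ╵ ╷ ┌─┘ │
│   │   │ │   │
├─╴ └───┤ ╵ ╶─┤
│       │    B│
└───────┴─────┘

Finding the path and converting it to directions:
Path through cells: (0,0) → (1,0) → (2,0) → (3,0) → (3,1) → (3,2) → (3,3) → (3,4) → (3,5) → (2,5) → (1,5) → (0,5) → (0,6) → (1,6) → (2,6) → (3,6) → (4,6) → (5,6) → (5,5) → (6,5) → (6,6)
Directions: down, down, down, right, right, right, right, right, up, up, up, right, down, down, down, down, down, left, down, right

Solution:

┌─────┬─┬─────┐
│A    │ │  ↱ ↓│
│ ╷ ╶─┘ │ ╷ ╷ │
│↓│     │ │↑│↓│
│ ├─────┘ │ │ │
│↓│       │↑│↓│
│ └───────┘ │ │
│↳ → → → → ↑│↓│
├─────┬─────┤ │
│     │     │↓│
│ ╶─┐ ╵ ╷ ┌─┘ │
│   │   │ │↓ ↲│
├─╴ └───┤ ╵ ╶─┤
│       │  ↳ B│
└───────┴─────┘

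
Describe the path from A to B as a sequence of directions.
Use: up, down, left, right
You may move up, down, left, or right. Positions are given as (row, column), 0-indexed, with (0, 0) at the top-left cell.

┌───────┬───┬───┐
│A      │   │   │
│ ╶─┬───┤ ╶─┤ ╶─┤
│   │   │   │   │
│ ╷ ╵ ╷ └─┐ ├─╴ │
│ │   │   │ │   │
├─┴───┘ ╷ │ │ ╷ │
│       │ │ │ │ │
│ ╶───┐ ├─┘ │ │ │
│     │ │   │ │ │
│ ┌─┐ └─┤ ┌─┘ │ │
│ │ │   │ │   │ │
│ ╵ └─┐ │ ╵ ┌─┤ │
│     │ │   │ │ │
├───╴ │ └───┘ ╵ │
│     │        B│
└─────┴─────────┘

Finding the path and converting it to directions:
Path through cells: (0,0) → (1,0) → (1,1) → (2,1) → (2,2) → (1,2) → (1,3) → (2,3) → (3,3) → (3,2) → (3,1) → (3,0) → (4,0) → (4,1) → (4,2) → (5,2) → (5,3) → (6,3) → (7,3) → (7,4) → (7,5) → (7,6) → (7,7)
Directions: down, right, down, right, up, right, down, down, left, left, left, down, right, right, down, right, down, down, right, right, right, right

Solution:

┌───────┬───┬───┐
│A      │   │   │
│ ╶─┬───┤ ╶─┤ ╶─┤
│↳ ↓│↱ ↓│   │   │
│ ╷ ╵ ╷ └─┐ ├─╴ │
│ │↳ ↑│↓  │ │   │
├─┴───┘ ╷ │ │ ╷ │
│↓ ← ← ↲│ │ │ │ │
│ ╶───┐ ├─┘ │ │ │
│↳ → ↓│ │   │ │ │
│ ┌─┐ └─┤ ┌─┘ │ │
│ │ │↳ ↓│ │   │ │
│ ╵ └─┐ │ ╵ ┌─┤ │
│     │↓│   │ │ │
├───╴ │ └───┘ ╵ │
│     │↳ → → → B│
└─────┴─────────┘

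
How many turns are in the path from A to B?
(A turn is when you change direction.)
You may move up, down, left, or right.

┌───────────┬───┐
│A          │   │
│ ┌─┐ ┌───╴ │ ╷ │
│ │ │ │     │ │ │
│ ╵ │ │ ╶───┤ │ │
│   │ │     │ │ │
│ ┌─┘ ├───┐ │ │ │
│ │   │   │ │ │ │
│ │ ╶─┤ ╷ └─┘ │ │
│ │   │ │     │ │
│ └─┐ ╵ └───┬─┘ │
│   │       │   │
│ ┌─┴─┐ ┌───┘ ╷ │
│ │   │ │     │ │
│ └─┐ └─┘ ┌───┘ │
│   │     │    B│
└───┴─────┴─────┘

Directions: right, right, down, down, down, left, down, right, down, right, up, up, right, down, right, right, up, up, up, up, right, down, down, down, down, down, down, down
Number of turns: 13

Solution:

┌───────────┬───┐
│A → ↓      │↱ ↓│
│ ┌─┐ ┌───╴ │ ╷ │
│ │ │↓│     │↑│↓│
│ ╵ │ │ ╶───┤ │ │
│   │↓│     │↑│↓│
│ ┌─┘ ├───┐ │ │ │
│ │↓ ↲│↱ ↓│ │↑│↓│
│ │ ╶─┤ ╷ └─┘ │ │
│ │↳ ↓│↑│↳ → ↑│↓│
│ └─┐ ╵ └───┬─┘ │
│   │↳ ↑    │  ↓│
│ ┌─┴─┐ ┌───┘ ╷ │
│ │   │ │     │↓│
│ └─┐ └─┘ ┌───┘ │
│   │     │    B│
└───┴─────┴─────┘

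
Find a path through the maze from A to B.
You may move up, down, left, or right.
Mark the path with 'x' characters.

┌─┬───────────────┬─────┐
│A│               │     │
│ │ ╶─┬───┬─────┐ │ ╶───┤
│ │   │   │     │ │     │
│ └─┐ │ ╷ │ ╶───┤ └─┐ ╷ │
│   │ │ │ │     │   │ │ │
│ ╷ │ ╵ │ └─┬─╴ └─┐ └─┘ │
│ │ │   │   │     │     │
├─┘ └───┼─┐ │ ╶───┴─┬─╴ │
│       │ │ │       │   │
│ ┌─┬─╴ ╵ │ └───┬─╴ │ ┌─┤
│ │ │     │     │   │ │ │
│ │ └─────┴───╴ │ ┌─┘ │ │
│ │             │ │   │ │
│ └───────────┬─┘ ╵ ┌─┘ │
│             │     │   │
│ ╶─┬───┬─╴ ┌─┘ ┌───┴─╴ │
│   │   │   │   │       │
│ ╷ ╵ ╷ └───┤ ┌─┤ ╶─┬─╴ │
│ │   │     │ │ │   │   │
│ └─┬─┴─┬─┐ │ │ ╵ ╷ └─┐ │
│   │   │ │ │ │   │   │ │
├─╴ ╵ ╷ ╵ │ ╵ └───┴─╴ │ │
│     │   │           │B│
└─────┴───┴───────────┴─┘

Finding the shortest path through the maze:
Path length: 36 steps
Directions: down → down → right → down → down → left → down → down → down → down → right → down → right → up → right → down → right → right → down → down → right → right → right → right → right → up → left → up → left → up → right → right → right → down → down → down

Solution:

┌─┬───────────────┬─────┐
│A│               │     │
│ │ ╶─┬───┬─────┐ │ ╶───┤
│x│   │   │     │ │     │
│ └─┐ │ ╷ │ ╶───┤ └─┐ ╷ │
│x x│ │ │ │     │   │ │ │
│ ╷ │ ╵ │ └─┬─╴ └─┐ └─┘ │
│ │x│   │   │     │     │
├─┘ └───┼─┐ │ ╶───┴─┬─╴ │
│x x    │ │ │       │   │
│ ┌─┬─╴ ╵ │ └───┬─╴ │ ┌─┤
│x│ │     │     │   │ │ │
│ │ └─────┴───╴ │ ┌─┘ │ │
│x│             │ │   │ │
│ └───────────┬─┘ ╵ ┌─┘ │
│x            │     │   │
│ ╶─┬───┬─╴ ┌─┘ ┌───┴─╴ │
│x x│x x│   │   │x x x x│
│ ╷ ╵ ╷ └───┤ ┌─┤ ╶─┬─╴ │
│ │x x│x x x│ │ │x x│  x│
│ └─┬─┴─┬─┐ │ │ ╵ ╷ └─┐ │
│   │   │ │x│ │   │x x│x│
├─╴ ╵ ╷ ╵ │ ╵ └───┴─╴ │ │
│     │   │x x x x x x│B│
└─────┴───┴───────────┴─┘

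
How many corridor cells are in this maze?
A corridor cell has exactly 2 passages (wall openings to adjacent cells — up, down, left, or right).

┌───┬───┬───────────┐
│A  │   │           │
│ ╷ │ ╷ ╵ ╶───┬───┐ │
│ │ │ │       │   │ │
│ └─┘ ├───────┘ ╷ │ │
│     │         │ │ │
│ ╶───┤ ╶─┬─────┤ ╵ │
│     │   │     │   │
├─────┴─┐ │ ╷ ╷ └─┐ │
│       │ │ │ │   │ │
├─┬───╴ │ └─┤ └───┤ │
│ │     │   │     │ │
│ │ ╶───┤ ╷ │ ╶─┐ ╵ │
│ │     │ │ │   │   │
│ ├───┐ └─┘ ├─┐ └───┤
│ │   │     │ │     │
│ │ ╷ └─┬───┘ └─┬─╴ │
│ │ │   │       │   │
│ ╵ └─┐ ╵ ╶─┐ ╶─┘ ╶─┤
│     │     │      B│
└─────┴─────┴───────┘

Counting cells with exactly 2 passages:
Total corridor cells: 77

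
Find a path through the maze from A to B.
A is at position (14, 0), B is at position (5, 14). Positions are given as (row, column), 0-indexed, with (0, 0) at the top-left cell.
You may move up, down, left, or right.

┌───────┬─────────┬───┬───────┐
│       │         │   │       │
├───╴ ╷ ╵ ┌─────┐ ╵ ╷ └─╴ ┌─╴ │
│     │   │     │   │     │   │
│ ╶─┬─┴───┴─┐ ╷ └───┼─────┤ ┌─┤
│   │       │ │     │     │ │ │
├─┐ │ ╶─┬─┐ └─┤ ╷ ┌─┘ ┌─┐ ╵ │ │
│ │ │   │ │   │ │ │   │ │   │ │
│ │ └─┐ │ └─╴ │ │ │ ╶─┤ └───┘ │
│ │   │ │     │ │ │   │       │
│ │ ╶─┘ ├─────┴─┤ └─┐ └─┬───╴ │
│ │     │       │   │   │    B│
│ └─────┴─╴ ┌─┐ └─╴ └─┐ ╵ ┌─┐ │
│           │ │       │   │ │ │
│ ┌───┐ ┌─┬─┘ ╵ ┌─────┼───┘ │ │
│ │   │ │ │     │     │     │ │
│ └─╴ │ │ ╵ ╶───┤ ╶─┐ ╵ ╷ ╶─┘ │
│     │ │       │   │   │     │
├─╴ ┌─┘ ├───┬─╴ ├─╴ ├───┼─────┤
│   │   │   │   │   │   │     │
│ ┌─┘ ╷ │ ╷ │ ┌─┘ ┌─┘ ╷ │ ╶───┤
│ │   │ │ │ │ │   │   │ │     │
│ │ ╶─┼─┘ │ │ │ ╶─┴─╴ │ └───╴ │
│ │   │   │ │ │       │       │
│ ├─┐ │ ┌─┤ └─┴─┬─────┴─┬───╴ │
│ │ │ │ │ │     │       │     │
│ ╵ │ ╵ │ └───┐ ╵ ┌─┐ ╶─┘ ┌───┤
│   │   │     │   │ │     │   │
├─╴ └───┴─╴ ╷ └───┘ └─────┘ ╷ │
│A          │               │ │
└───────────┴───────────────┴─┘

Finding the shortest path from (14, 0) to (5, 14):
Path length: 79 steps
Directions: right → up → left → up → up → up → up → right → up → left → up → up → right → right → right → down → down → down → left → down → left → down → right → down → down → right → up → up → right → up → up → right → down → down → down → right → right → down → right → up → right → right → down → right → right → up → right → right → up → left → left → left → up → up → left → down → down → left → left → left → up → right → up → right → up → left → up → right → right → down → right → up → right → down → right → right → up → up → up

Solution:

┌───────┬─────────┬───┬───────┐
│       │         │   │       │
├───╴ ╷ ╵ ┌─────┐ ╵ ╷ └─╴ ┌─╴ │
│     │   │     │   │     │   │
│ ╶─┬─┴───┴─┐ ╷ └───┼─────┤ ┌─┤
│   │       │ │     │     │ │ │
├─┐ │ ╶─┬─┐ └─┤ ╷ ┌─┘ ┌─┐ ╵ │ │
│ │ │   │ │   │ │ │   │ │   │ │
│ │ └─┐ │ └─╴ │ │ │ ╶─┤ └───┘ │
│ │   │ │     │ │ │   │       │
│ │ ╶─┘ ├─────┴─┤ └─┐ └─┬───╴ │
│ │     │       │   │   │    B│
│ └─────┴─╴ ┌─┐ └─╴ └─┐ ╵ ┌─┐ │
│↱ → → ↓    │ │       │   │ │↑│
│ ┌───┐ ┌─┬─┘ ╵ ┌─────┼───┘ │ │
│↑│   │↓│ │     │↱ → ↓│↱ ↓  │↑│
│ └─╴ │ │ ╵ ╶───┤ ╶─┐ ╵ ╷ ╶─┘ │
│↑ ↰  │↓│       │↑ ↰│↳ ↑│↳ → ↑│
├─╴ ┌─┘ ├───┬─╴ ├─╴ ├───┼─────┤
│↱ ↑│↓ ↲│↱ ↓│   │↱ ↑│↓ ↰│     │
│ ┌─┘ ╷ │ ╷ │ ┌─┘ ┌─┘ ╷ │ ╶───┤
│↑│↓ ↲│ │↑│↓│ │↱ ↑│  ↓│↑│     │
│ │ ╶─┼─┘ │ │ │ ╶─┴─╴ │ └───╴ │
│↑│↳ ↓│↱ ↑│↓│ │↑ ← ← ↲│↑ ← ← ↰│
│ ├─┐ │ ┌─┤ └─┴─┬─────┴─┬───╴ │
│↑│ │↓│↑│ │↳ → ↓│↱ → ↓  │↱ → ↑│
│ ╵ │ ╵ │ └───┐ ╵ ┌─┐ ╶─┘ ┌───┤
│↑ ↰│↳ ↑│     │↳ ↑│ │↳ → ↑│   │
├─╴ └───┴─╴ ╷ └───┘ └─────┘ ╷ │
│A ↑        │               │ │
└───────────┴───────────────┴─┘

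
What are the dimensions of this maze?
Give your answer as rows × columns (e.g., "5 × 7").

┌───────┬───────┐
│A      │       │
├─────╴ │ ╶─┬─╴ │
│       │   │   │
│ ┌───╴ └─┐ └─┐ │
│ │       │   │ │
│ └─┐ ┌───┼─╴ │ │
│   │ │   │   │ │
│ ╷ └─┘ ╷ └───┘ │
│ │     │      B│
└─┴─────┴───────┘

Counting the maze dimensions:
Rows (vertical): 5
Columns (horizontal): 8
Dimensions: 5 × 8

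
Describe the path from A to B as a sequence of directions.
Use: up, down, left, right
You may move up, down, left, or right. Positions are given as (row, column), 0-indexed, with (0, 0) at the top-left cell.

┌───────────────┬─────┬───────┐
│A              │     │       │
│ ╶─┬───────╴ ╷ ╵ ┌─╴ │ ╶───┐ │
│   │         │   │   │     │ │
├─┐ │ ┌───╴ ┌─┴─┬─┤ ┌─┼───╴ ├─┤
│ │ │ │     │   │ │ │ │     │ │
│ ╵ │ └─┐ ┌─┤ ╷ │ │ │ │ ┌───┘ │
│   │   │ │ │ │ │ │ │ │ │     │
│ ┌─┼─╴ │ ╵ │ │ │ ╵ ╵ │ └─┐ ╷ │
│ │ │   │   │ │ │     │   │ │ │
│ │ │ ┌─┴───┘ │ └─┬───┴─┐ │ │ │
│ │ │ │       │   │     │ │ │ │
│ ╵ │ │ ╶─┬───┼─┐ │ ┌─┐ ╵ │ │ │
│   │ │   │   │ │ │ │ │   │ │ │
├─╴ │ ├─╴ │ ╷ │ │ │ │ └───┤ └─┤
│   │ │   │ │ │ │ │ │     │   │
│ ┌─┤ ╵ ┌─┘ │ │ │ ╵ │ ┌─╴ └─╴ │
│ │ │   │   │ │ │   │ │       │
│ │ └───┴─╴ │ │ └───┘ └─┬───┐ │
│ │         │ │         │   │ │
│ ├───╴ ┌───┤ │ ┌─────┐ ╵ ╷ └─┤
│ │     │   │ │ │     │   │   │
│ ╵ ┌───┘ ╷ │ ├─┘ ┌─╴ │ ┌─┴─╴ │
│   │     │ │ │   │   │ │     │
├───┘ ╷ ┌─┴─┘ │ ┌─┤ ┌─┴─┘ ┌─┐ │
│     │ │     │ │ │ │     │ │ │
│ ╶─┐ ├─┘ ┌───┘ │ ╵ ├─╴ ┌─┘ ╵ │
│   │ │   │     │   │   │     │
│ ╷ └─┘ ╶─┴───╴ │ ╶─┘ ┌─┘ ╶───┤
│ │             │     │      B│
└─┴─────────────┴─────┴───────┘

Finding the path and converting it to directions:
Path through cells: (0,0) → (1,0) → (1,1) → (2,1) → (3,1) → (3,0) → (4,0) → (5,0) → (6,0) → (6,1) → (7,1) → (7,0) → (8,0) → (9,0) → (10,0) → (11,0) → (11,1) → (10,1) → (10,2) → (10,3) → (9,3) → (9,4) → (9,5) → (8,5) → (7,5) → (6,5) → (6,6) → (7,6) → (8,6) → (9,6) → (10,6) → (11,6) → (12,6) → (12,5) → (12,4) → (13,4) → (13,3) → (14,3) → (14,4) → (14,5) → (14,6) → (14,7) → (13,7) → (12,7) → (11,7) → (11,8) → (10,8) → (10,9) → (10,10) → (11,10) → (11,9) → (12,9) → (13,9) → (13,8) → (14,8) → (14,9) → (14,10) → (13,10) → (13,11) → (12,11) → (12,12) → (11,12) → (11,13) → (11,14) → (12,14) → (13,14) → (13,13) → (13,12) → (14,12) → (14,13) → (14,14)
Directions: down, right, down, down, left, down, down, down, right, down, left, down, down, down, down, right, up, right, right, up, right, right, up, up, up, right, down, down, down, down, down, down, left, left, down, left, down, right, right, right, right, up, up, up, right, up, right, right, down, left, down, down, left, down, right, right, up, right, up, right, up, right, right, down, down, left, left, down, right, right

Solution:

┌───────────────┬─────┬───────┐
│A              │     │       │
│ ╶─┬───────╴ ╷ ╵ ┌─╴ │ ╶───┐ │
│↳ ↓│         │   │   │     │ │
├─┐ │ ┌───╴ ┌─┴─┬─┤ ┌─┼───╴ ├─┤
│ │↓│ │     │   │ │ │ │     │ │
│ ╵ │ └─┐ ┌─┤ ╷ │ │ │ │ ┌───┘ │
│↓ ↲│   │ │ │ │ │ │ │ │ │     │
│ ┌─┼─╴ │ ╵ │ │ │ ╵ ╵ │ └─┐ ╷ │
│↓│ │   │   │ │ │     │   │ │ │
│ │ │ ┌─┴───┘ │ └─┬───┴─┐ │ │ │
│↓│ │ │       │   │     │ │ │ │
│ ╵ │ │ ╶─┬───┼─┐ │ ┌─┐ ╵ │ │ │
│↳ ↓│ │   │↱ ↓│ │ │ │ │   │ │ │
├─╴ │ ├─╴ │ ╷ │ │ │ │ └───┤ └─┤
│↓ ↲│ │   │↑│↓│ │ │ │     │   │
│ ┌─┤ ╵ ┌─┘ │ │ │ ╵ │ ┌─╴ └─╴ │
│↓│ │   │  ↑│↓│ │   │ │       │
│ │ └───┴─╴ │ │ └───┘ └─┬───┐ │
│↓│    ↱ → ↑│↓│         │   │ │
│ ├───╴ ┌───┤ │ ┌─────┐ ╵ ╷ └─┤
│↓│↱ → ↑│   │↓│ │↱ → ↓│   │   │
│ ╵ ┌───┘ ╷ │ ├─┘ ┌─╴ │ ┌─┴─╴ │
│↳ ↑│     │ │↓│↱ ↑│↓ ↲│ │↱ → ↓│
├───┘ ╷ ┌─┴─┘ │ ┌─┤ ┌─┴─┘ ┌─┐ │
│     │ │↓ ← ↲│↑│ │↓│  ↱ ↑│ │↓│
│ ╶─┐ ├─┘ ┌───┘ │ ╵ ├─╴ ┌─┘ ╵ │
│   │ │↓ ↲│    ↑│↓ ↲│↱ ↑│↓ ← ↲│
│ ╷ └─┘ ╶─┴───╴ │ ╶─┘ ┌─┘ ╶───┤
│ │    ↳ → → → ↑│↳ → ↑│  ↳ → B│
└─┴─────────────┴─────┴───────┘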